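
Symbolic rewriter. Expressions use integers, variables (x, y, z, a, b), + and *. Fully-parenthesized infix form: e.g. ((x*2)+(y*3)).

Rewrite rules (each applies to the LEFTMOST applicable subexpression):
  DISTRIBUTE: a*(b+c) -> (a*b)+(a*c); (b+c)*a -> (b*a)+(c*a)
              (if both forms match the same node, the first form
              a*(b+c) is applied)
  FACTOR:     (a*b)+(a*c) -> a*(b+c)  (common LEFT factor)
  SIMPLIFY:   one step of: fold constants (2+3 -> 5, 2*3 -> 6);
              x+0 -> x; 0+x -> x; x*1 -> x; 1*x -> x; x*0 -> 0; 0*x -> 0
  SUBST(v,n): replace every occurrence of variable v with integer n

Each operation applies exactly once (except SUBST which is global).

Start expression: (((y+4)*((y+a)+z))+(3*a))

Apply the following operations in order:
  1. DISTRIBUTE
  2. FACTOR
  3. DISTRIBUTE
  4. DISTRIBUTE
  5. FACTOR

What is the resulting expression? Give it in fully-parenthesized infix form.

Answer: ((((y+4)*(y+a))+((y+4)*z))+(3*a))

Derivation:
Start: (((y+4)*((y+a)+z))+(3*a))
Apply DISTRIBUTE at L (target: ((y+4)*((y+a)+z))): (((y+4)*((y+a)+z))+(3*a)) -> ((((y+4)*(y+a))+((y+4)*z))+(3*a))
Apply FACTOR at L (target: (((y+4)*(y+a))+((y+4)*z))): ((((y+4)*(y+a))+((y+4)*z))+(3*a)) -> (((y+4)*((y+a)+z))+(3*a))
Apply DISTRIBUTE at L (target: ((y+4)*((y+a)+z))): (((y+4)*((y+a)+z))+(3*a)) -> ((((y+4)*(y+a))+((y+4)*z))+(3*a))
Apply DISTRIBUTE at LL (target: ((y+4)*(y+a))): ((((y+4)*(y+a))+((y+4)*z))+(3*a)) -> (((((y+4)*y)+((y+4)*a))+((y+4)*z))+(3*a))
Apply FACTOR at LL (target: (((y+4)*y)+((y+4)*a))): (((((y+4)*y)+((y+4)*a))+((y+4)*z))+(3*a)) -> ((((y+4)*(y+a))+((y+4)*z))+(3*a))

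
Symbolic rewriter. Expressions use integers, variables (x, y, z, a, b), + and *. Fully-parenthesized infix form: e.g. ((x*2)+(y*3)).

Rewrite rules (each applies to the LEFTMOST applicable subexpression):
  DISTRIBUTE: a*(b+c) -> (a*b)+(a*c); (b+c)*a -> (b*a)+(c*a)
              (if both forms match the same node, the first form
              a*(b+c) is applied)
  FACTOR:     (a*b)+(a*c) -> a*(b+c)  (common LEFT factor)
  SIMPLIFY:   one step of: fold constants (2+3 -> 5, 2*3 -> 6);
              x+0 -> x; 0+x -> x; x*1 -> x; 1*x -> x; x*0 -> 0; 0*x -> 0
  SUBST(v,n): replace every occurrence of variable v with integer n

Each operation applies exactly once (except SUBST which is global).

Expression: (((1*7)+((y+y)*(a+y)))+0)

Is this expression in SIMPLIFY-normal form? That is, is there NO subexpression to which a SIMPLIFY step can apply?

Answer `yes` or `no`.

Answer: no

Derivation:
Expression: (((1*7)+((y+y)*(a+y)))+0)
Scanning for simplifiable subexpressions (pre-order)...
  at root: (((1*7)+((y+y)*(a+y)))+0) (SIMPLIFIABLE)
  at L: ((1*7)+((y+y)*(a+y))) (not simplifiable)
  at LL: (1*7) (SIMPLIFIABLE)
  at LR: ((y+y)*(a+y)) (not simplifiable)
  at LRL: (y+y) (not simplifiable)
  at LRR: (a+y) (not simplifiable)
Found simplifiable subexpr at path root: (((1*7)+((y+y)*(a+y)))+0)
One SIMPLIFY step would give: ((1*7)+((y+y)*(a+y)))
-> NOT in normal form.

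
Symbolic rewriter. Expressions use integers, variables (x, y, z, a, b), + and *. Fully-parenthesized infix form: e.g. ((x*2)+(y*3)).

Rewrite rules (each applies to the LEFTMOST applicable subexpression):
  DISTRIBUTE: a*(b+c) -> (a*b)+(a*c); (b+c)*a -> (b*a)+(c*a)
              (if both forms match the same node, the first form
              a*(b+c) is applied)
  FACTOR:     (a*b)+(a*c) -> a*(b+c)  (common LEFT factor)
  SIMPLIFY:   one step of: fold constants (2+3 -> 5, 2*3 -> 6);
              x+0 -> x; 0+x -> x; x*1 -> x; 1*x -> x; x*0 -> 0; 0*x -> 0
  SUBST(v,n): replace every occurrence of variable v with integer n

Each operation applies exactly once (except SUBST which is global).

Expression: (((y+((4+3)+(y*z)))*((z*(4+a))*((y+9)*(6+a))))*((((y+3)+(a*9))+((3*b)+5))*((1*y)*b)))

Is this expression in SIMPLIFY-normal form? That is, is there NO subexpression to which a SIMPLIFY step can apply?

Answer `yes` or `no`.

Expression: (((y+((4+3)+(y*z)))*((z*(4+a))*((y+9)*(6+a))))*((((y+3)+(a*9))+((3*b)+5))*((1*y)*b)))
Scanning for simplifiable subexpressions (pre-order)...
  at root: (((y+((4+3)+(y*z)))*((z*(4+a))*((y+9)*(6+a))))*((((y+3)+(a*9))+((3*b)+5))*((1*y)*b))) (not simplifiable)
  at L: ((y+((4+3)+(y*z)))*((z*(4+a))*((y+9)*(6+a)))) (not simplifiable)
  at LL: (y+((4+3)+(y*z))) (not simplifiable)
  at LLR: ((4+3)+(y*z)) (not simplifiable)
  at LLRL: (4+3) (SIMPLIFIABLE)
  at LLRR: (y*z) (not simplifiable)
  at LR: ((z*(4+a))*((y+9)*(6+a))) (not simplifiable)
  at LRL: (z*(4+a)) (not simplifiable)
  at LRLR: (4+a) (not simplifiable)
  at LRR: ((y+9)*(6+a)) (not simplifiable)
  at LRRL: (y+9) (not simplifiable)
  at LRRR: (6+a) (not simplifiable)
  at R: ((((y+3)+(a*9))+((3*b)+5))*((1*y)*b)) (not simplifiable)
  at RL: (((y+3)+(a*9))+((3*b)+5)) (not simplifiable)
  at RLL: ((y+3)+(a*9)) (not simplifiable)
  at RLLL: (y+3) (not simplifiable)
  at RLLR: (a*9) (not simplifiable)
  at RLR: ((3*b)+5) (not simplifiable)
  at RLRL: (3*b) (not simplifiable)
  at RR: ((1*y)*b) (not simplifiable)
  at RRL: (1*y) (SIMPLIFIABLE)
Found simplifiable subexpr at path LLRL: (4+3)
One SIMPLIFY step would give: (((y+(7+(y*z)))*((z*(4+a))*((y+9)*(6+a))))*((((y+3)+(a*9))+((3*b)+5))*((1*y)*b)))
-> NOT in normal form.

Answer: no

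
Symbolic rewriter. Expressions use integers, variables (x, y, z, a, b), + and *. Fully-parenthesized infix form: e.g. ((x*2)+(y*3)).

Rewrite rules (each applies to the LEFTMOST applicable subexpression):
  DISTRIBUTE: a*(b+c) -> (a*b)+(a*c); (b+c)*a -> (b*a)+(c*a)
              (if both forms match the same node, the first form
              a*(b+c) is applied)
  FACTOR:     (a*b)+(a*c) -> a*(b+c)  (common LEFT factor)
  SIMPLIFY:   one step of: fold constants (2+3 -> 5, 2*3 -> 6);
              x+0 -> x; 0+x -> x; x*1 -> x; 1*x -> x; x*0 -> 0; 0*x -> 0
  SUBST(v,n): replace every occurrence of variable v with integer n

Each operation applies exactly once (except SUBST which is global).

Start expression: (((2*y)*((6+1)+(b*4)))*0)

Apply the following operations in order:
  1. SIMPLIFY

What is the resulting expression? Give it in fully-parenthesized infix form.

Answer: 0

Derivation:
Start: (((2*y)*((6+1)+(b*4)))*0)
Apply SIMPLIFY at root (target: (((2*y)*((6+1)+(b*4)))*0)): (((2*y)*((6+1)+(b*4)))*0) -> 0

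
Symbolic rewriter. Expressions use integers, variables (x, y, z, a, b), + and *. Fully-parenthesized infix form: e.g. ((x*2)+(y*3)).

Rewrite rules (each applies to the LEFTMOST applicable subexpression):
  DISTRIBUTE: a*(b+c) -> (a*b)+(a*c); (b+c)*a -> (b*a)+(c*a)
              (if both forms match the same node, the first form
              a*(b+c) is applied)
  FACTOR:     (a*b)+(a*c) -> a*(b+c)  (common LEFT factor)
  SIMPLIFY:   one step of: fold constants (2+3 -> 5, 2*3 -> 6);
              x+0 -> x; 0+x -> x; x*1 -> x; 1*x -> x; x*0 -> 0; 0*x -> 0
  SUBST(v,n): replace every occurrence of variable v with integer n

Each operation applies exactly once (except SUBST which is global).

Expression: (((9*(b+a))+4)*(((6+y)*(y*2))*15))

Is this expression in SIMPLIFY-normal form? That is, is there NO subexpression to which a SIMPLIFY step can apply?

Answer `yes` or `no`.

Answer: yes

Derivation:
Expression: (((9*(b+a))+4)*(((6+y)*(y*2))*15))
Scanning for simplifiable subexpressions (pre-order)...
  at root: (((9*(b+a))+4)*(((6+y)*(y*2))*15)) (not simplifiable)
  at L: ((9*(b+a))+4) (not simplifiable)
  at LL: (9*(b+a)) (not simplifiable)
  at LLR: (b+a) (not simplifiable)
  at R: (((6+y)*(y*2))*15) (not simplifiable)
  at RL: ((6+y)*(y*2)) (not simplifiable)
  at RLL: (6+y) (not simplifiable)
  at RLR: (y*2) (not simplifiable)
Result: no simplifiable subexpression found -> normal form.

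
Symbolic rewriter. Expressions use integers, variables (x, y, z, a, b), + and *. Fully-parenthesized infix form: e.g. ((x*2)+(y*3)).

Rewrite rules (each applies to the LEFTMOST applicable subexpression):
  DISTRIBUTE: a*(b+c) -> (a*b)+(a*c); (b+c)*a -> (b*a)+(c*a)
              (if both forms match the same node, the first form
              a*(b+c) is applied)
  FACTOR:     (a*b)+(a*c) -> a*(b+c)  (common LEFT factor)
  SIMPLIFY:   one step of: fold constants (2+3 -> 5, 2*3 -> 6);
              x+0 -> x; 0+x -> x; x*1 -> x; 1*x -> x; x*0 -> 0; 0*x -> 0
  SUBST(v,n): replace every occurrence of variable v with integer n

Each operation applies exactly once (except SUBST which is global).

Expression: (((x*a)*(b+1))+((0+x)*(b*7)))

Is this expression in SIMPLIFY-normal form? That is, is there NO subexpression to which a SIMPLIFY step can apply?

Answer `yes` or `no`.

Answer: no

Derivation:
Expression: (((x*a)*(b+1))+((0+x)*(b*7)))
Scanning for simplifiable subexpressions (pre-order)...
  at root: (((x*a)*(b+1))+((0+x)*(b*7))) (not simplifiable)
  at L: ((x*a)*(b+1)) (not simplifiable)
  at LL: (x*a) (not simplifiable)
  at LR: (b+1) (not simplifiable)
  at R: ((0+x)*(b*7)) (not simplifiable)
  at RL: (0+x) (SIMPLIFIABLE)
  at RR: (b*7) (not simplifiable)
Found simplifiable subexpr at path RL: (0+x)
One SIMPLIFY step would give: (((x*a)*(b+1))+(x*(b*7)))
-> NOT in normal form.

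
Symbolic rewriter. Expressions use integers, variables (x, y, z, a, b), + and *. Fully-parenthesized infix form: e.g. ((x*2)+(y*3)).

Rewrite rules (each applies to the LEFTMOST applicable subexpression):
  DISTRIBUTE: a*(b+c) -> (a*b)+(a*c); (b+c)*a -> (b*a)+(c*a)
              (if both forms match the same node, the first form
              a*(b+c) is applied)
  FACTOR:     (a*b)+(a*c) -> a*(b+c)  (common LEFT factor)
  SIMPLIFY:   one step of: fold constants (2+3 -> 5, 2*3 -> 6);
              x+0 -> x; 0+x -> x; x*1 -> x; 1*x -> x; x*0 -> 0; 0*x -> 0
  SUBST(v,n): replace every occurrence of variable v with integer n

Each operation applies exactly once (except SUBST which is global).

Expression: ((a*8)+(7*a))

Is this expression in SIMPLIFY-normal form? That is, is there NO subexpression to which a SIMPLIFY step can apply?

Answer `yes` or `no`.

Answer: yes

Derivation:
Expression: ((a*8)+(7*a))
Scanning for simplifiable subexpressions (pre-order)...
  at root: ((a*8)+(7*a)) (not simplifiable)
  at L: (a*8) (not simplifiable)
  at R: (7*a) (not simplifiable)
Result: no simplifiable subexpression found -> normal form.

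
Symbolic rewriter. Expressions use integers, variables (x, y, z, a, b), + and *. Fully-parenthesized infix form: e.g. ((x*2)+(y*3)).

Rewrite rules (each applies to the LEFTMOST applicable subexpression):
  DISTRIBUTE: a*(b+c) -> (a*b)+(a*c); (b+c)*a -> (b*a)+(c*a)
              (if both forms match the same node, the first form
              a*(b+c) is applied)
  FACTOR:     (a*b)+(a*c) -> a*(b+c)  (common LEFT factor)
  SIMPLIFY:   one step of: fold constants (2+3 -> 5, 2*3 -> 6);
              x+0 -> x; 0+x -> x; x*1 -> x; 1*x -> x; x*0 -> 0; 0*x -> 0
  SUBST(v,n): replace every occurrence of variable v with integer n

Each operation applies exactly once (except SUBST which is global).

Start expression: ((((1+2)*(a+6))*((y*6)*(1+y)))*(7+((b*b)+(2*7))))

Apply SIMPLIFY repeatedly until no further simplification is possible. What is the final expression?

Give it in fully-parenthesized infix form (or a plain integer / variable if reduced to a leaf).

Start: ((((1+2)*(a+6))*((y*6)*(1+y)))*(7+((b*b)+(2*7))))
Step 1: at LLL: (1+2) -> 3; overall: ((((1+2)*(a+6))*((y*6)*(1+y)))*(7+((b*b)+(2*7)))) -> (((3*(a+6))*((y*6)*(1+y)))*(7+((b*b)+(2*7))))
Step 2: at RRR: (2*7) -> 14; overall: (((3*(a+6))*((y*6)*(1+y)))*(7+((b*b)+(2*7)))) -> (((3*(a+6))*((y*6)*(1+y)))*(7+((b*b)+14)))
Fixed point: (((3*(a+6))*((y*6)*(1+y)))*(7+((b*b)+14)))

Answer: (((3*(a+6))*((y*6)*(1+y)))*(7+((b*b)+14)))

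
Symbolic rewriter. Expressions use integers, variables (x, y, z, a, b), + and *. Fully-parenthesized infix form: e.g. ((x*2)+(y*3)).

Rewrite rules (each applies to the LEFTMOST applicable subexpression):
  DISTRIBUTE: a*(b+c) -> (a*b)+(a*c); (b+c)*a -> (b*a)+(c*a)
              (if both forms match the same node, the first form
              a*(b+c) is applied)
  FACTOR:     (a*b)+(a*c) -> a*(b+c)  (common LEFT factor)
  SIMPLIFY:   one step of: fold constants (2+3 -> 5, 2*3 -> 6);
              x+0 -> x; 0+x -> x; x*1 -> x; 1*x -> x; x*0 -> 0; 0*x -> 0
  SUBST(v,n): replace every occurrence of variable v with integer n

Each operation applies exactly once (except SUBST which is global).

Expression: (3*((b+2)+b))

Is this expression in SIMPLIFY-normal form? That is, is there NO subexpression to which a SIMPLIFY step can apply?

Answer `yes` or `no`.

Answer: yes

Derivation:
Expression: (3*((b+2)+b))
Scanning for simplifiable subexpressions (pre-order)...
  at root: (3*((b+2)+b)) (not simplifiable)
  at R: ((b+2)+b) (not simplifiable)
  at RL: (b+2) (not simplifiable)
Result: no simplifiable subexpression found -> normal form.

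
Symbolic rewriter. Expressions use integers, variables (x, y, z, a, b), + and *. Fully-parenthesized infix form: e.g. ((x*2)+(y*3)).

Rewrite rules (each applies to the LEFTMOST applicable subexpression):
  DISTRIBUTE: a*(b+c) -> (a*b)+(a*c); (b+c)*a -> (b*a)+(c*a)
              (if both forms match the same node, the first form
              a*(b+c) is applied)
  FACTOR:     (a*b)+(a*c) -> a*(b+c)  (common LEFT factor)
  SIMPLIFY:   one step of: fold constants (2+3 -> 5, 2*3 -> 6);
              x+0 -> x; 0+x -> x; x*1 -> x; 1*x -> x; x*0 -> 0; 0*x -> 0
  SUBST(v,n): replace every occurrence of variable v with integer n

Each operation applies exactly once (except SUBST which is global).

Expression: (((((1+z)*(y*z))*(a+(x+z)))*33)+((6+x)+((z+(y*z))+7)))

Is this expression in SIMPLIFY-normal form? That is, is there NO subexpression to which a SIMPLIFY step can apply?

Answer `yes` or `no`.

Answer: yes

Derivation:
Expression: (((((1+z)*(y*z))*(a+(x+z)))*33)+((6+x)+((z+(y*z))+7)))
Scanning for simplifiable subexpressions (pre-order)...
  at root: (((((1+z)*(y*z))*(a+(x+z)))*33)+((6+x)+((z+(y*z))+7))) (not simplifiable)
  at L: ((((1+z)*(y*z))*(a+(x+z)))*33) (not simplifiable)
  at LL: (((1+z)*(y*z))*(a+(x+z))) (not simplifiable)
  at LLL: ((1+z)*(y*z)) (not simplifiable)
  at LLLL: (1+z) (not simplifiable)
  at LLLR: (y*z) (not simplifiable)
  at LLR: (a+(x+z)) (not simplifiable)
  at LLRR: (x+z) (not simplifiable)
  at R: ((6+x)+((z+(y*z))+7)) (not simplifiable)
  at RL: (6+x) (not simplifiable)
  at RR: ((z+(y*z))+7) (not simplifiable)
  at RRL: (z+(y*z)) (not simplifiable)
  at RRLR: (y*z) (not simplifiable)
Result: no simplifiable subexpression found -> normal form.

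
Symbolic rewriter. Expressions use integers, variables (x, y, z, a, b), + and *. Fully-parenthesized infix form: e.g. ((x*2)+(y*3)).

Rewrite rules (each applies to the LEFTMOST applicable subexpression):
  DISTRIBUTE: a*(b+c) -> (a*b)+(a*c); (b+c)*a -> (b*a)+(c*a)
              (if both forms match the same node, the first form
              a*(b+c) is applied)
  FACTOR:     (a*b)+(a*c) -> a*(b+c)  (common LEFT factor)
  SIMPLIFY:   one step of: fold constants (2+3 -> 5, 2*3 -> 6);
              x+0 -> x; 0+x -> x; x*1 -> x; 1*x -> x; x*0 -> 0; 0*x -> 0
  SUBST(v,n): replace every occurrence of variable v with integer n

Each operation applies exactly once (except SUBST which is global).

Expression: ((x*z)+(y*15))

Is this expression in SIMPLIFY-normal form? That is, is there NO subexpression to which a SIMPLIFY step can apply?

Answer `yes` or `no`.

Answer: yes

Derivation:
Expression: ((x*z)+(y*15))
Scanning for simplifiable subexpressions (pre-order)...
  at root: ((x*z)+(y*15)) (not simplifiable)
  at L: (x*z) (not simplifiable)
  at R: (y*15) (not simplifiable)
Result: no simplifiable subexpression found -> normal form.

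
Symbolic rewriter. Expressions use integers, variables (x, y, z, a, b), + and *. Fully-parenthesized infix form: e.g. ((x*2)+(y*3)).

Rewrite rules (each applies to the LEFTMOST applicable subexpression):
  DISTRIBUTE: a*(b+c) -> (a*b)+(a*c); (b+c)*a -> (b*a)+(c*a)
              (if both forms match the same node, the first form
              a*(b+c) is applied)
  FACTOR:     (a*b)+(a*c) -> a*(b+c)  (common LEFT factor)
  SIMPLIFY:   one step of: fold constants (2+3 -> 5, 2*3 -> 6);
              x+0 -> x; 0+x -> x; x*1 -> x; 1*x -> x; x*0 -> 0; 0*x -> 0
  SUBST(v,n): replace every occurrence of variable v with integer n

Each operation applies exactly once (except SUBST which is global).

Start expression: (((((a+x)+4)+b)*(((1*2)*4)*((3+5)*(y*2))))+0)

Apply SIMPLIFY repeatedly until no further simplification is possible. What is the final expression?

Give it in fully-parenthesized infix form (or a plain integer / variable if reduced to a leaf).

Answer: ((((a+x)+4)+b)*(8*(8*(y*2))))

Derivation:
Start: (((((a+x)+4)+b)*(((1*2)*4)*((3+5)*(y*2))))+0)
Step 1: at root: (((((a+x)+4)+b)*(((1*2)*4)*((3+5)*(y*2))))+0) -> ((((a+x)+4)+b)*(((1*2)*4)*((3+5)*(y*2)))); overall: (((((a+x)+4)+b)*(((1*2)*4)*((3+5)*(y*2))))+0) -> ((((a+x)+4)+b)*(((1*2)*4)*((3+5)*(y*2))))
Step 2: at RLL: (1*2) -> 2; overall: ((((a+x)+4)+b)*(((1*2)*4)*((3+5)*(y*2)))) -> ((((a+x)+4)+b)*((2*4)*((3+5)*(y*2))))
Step 3: at RL: (2*4) -> 8; overall: ((((a+x)+4)+b)*((2*4)*((3+5)*(y*2)))) -> ((((a+x)+4)+b)*(8*((3+5)*(y*2))))
Step 4: at RRL: (3+5) -> 8; overall: ((((a+x)+4)+b)*(8*((3+5)*(y*2)))) -> ((((a+x)+4)+b)*(8*(8*(y*2))))
Fixed point: ((((a+x)+4)+b)*(8*(8*(y*2))))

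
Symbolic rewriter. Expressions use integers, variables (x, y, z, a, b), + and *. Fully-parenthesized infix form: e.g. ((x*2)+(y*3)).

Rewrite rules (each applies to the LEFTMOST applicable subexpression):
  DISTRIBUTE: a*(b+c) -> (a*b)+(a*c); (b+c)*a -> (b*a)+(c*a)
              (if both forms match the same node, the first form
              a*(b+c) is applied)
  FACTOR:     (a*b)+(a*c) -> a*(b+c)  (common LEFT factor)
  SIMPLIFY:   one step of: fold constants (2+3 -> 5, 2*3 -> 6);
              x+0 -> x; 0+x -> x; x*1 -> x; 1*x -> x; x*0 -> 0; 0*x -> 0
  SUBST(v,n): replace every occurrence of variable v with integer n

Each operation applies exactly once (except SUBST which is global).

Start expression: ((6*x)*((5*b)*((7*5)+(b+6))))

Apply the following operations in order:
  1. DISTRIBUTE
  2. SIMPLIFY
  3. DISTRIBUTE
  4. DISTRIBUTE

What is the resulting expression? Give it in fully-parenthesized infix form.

Start: ((6*x)*((5*b)*((7*5)+(b+6))))
Apply DISTRIBUTE at R (target: ((5*b)*((7*5)+(b+6)))): ((6*x)*((5*b)*((7*5)+(b+6)))) -> ((6*x)*(((5*b)*(7*5))+((5*b)*(b+6))))
Apply SIMPLIFY at RLR (target: (7*5)): ((6*x)*(((5*b)*(7*5))+((5*b)*(b+6)))) -> ((6*x)*(((5*b)*35)+((5*b)*(b+6))))
Apply DISTRIBUTE at root (target: ((6*x)*(((5*b)*35)+((5*b)*(b+6))))): ((6*x)*(((5*b)*35)+((5*b)*(b+6)))) -> (((6*x)*((5*b)*35))+((6*x)*((5*b)*(b+6))))
Apply DISTRIBUTE at RR (target: ((5*b)*(b+6))): (((6*x)*((5*b)*35))+((6*x)*((5*b)*(b+6)))) -> (((6*x)*((5*b)*35))+((6*x)*(((5*b)*b)+((5*b)*6))))

Answer: (((6*x)*((5*b)*35))+((6*x)*(((5*b)*b)+((5*b)*6))))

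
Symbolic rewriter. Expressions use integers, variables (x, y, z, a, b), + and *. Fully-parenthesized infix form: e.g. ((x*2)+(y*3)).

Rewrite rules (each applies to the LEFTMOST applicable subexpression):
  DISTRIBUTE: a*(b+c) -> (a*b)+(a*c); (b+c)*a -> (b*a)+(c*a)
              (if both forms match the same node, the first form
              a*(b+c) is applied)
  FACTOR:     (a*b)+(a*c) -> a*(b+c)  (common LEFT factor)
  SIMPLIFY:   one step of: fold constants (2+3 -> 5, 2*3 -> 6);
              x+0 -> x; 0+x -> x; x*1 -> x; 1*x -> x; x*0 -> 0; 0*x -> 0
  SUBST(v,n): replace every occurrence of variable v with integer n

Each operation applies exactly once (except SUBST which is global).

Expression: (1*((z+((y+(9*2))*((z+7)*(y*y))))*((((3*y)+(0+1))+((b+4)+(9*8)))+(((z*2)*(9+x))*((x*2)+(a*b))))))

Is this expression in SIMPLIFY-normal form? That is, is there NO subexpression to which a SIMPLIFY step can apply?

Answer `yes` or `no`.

Answer: no

Derivation:
Expression: (1*((z+((y+(9*2))*((z+7)*(y*y))))*((((3*y)+(0+1))+((b+4)+(9*8)))+(((z*2)*(9+x))*((x*2)+(a*b))))))
Scanning for simplifiable subexpressions (pre-order)...
  at root: (1*((z+((y+(9*2))*((z+7)*(y*y))))*((((3*y)+(0+1))+((b+4)+(9*8)))+(((z*2)*(9+x))*((x*2)+(a*b)))))) (SIMPLIFIABLE)
  at R: ((z+((y+(9*2))*((z+7)*(y*y))))*((((3*y)+(0+1))+((b+4)+(9*8)))+(((z*2)*(9+x))*((x*2)+(a*b))))) (not simplifiable)
  at RL: (z+((y+(9*2))*((z+7)*(y*y)))) (not simplifiable)
  at RLR: ((y+(9*2))*((z+7)*(y*y))) (not simplifiable)
  at RLRL: (y+(9*2)) (not simplifiable)
  at RLRLR: (9*2) (SIMPLIFIABLE)
  at RLRR: ((z+7)*(y*y)) (not simplifiable)
  at RLRRL: (z+7) (not simplifiable)
  at RLRRR: (y*y) (not simplifiable)
  at RR: ((((3*y)+(0+1))+((b+4)+(9*8)))+(((z*2)*(9+x))*((x*2)+(a*b)))) (not simplifiable)
  at RRL: (((3*y)+(0+1))+((b+4)+(9*8))) (not simplifiable)
  at RRLL: ((3*y)+(0+1)) (not simplifiable)
  at RRLLL: (3*y) (not simplifiable)
  at RRLLR: (0+1) (SIMPLIFIABLE)
  at RRLR: ((b+4)+(9*8)) (not simplifiable)
  at RRLRL: (b+4) (not simplifiable)
  at RRLRR: (9*8) (SIMPLIFIABLE)
  at RRR: (((z*2)*(9+x))*((x*2)+(a*b))) (not simplifiable)
  at RRRL: ((z*2)*(9+x)) (not simplifiable)
  at RRRLL: (z*2) (not simplifiable)
  at RRRLR: (9+x) (not simplifiable)
  at RRRR: ((x*2)+(a*b)) (not simplifiable)
  at RRRRL: (x*2) (not simplifiable)
  at RRRRR: (a*b) (not simplifiable)
Found simplifiable subexpr at path root: (1*((z+((y+(9*2))*((z+7)*(y*y))))*((((3*y)+(0+1))+((b+4)+(9*8)))+(((z*2)*(9+x))*((x*2)+(a*b))))))
One SIMPLIFY step would give: ((z+((y+(9*2))*((z+7)*(y*y))))*((((3*y)+(0+1))+((b+4)+(9*8)))+(((z*2)*(9+x))*((x*2)+(a*b)))))
-> NOT in normal form.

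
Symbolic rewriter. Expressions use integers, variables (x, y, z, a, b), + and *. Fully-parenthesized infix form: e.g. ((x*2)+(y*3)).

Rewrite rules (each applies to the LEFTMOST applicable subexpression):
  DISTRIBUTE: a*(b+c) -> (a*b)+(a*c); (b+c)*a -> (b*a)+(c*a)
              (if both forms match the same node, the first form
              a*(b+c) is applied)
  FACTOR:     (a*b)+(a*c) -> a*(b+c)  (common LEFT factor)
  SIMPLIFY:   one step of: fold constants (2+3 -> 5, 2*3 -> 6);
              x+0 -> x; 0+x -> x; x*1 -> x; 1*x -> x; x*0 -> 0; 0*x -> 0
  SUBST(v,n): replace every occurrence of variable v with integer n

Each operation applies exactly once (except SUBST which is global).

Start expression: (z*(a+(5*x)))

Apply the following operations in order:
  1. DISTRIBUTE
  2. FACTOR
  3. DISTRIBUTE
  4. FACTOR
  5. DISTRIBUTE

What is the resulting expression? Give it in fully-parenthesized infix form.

Start: (z*(a+(5*x)))
Apply DISTRIBUTE at root (target: (z*(a+(5*x)))): (z*(a+(5*x))) -> ((z*a)+(z*(5*x)))
Apply FACTOR at root (target: ((z*a)+(z*(5*x)))): ((z*a)+(z*(5*x))) -> (z*(a+(5*x)))
Apply DISTRIBUTE at root (target: (z*(a+(5*x)))): (z*(a+(5*x))) -> ((z*a)+(z*(5*x)))
Apply FACTOR at root (target: ((z*a)+(z*(5*x)))): ((z*a)+(z*(5*x))) -> (z*(a+(5*x)))
Apply DISTRIBUTE at root (target: (z*(a+(5*x)))): (z*(a+(5*x))) -> ((z*a)+(z*(5*x)))

Answer: ((z*a)+(z*(5*x)))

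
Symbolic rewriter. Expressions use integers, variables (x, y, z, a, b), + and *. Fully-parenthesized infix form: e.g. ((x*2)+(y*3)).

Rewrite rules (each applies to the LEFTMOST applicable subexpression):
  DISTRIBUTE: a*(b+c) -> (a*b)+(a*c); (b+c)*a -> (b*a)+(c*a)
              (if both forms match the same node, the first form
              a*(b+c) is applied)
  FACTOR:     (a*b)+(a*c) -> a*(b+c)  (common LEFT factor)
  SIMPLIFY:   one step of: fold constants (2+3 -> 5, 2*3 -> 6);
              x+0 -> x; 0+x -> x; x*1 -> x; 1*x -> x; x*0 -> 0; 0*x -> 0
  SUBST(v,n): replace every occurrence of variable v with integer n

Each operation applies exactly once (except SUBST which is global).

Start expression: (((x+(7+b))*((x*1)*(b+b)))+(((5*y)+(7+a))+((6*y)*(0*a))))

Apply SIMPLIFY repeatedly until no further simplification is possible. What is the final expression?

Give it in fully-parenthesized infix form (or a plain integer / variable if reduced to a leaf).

Start: (((x+(7+b))*((x*1)*(b+b)))+(((5*y)+(7+a))+((6*y)*(0*a))))
Step 1: at LRL: (x*1) -> x; overall: (((x+(7+b))*((x*1)*(b+b)))+(((5*y)+(7+a))+((6*y)*(0*a)))) -> (((x+(7+b))*(x*(b+b)))+(((5*y)+(7+a))+((6*y)*(0*a))))
Step 2: at RRR: (0*a) -> 0; overall: (((x+(7+b))*(x*(b+b)))+(((5*y)+(7+a))+((6*y)*(0*a)))) -> (((x+(7+b))*(x*(b+b)))+(((5*y)+(7+a))+((6*y)*0)))
Step 3: at RR: ((6*y)*0) -> 0; overall: (((x+(7+b))*(x*(b+b)))+(((5*y)+(7+a))+((6*y)*0))) -> (((x+(7+b))*(x*(b+b)))+(((5*y)+(7+a))+0))
Step 4: at R: (((5*y)+(7+a))+0) -> ((5*y)+(7+a)); overall: (((x+(7+b))*(x*(b+b)))+(((5*y)+(7+a))+0)) -> (((x+(7+b))*(x*(b+b)))+((5*y)+(7+a)))
Fixed point: (((x+(7+b))*(x*(b+b)))+((5*y)+(7+a)))

Answer: (((x+(7+b))*(x*(b+b)))+((5*y)+(7+a)))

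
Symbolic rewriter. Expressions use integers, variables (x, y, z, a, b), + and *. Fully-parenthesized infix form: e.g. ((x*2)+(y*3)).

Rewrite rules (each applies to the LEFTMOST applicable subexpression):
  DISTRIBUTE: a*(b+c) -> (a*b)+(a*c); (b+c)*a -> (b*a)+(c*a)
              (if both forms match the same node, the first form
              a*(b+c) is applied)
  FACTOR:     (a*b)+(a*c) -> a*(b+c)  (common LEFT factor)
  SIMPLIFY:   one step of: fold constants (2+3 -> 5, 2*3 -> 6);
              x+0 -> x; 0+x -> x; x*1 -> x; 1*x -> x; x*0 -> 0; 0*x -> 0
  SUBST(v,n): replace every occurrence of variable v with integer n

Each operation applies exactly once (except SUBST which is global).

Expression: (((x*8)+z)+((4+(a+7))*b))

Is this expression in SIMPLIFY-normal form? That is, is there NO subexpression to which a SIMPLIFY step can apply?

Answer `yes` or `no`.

Expression: (((x*8)+z)+((4+(a+7))*b))
Scanning for simplifiable subexpressions (pre-order)...
  at root: (((x*8)+z)+((4+(a+7))*b)) (not simplifiable)
  at L: ((x*8)+z) (not simplifiable)
  at LL: (x*8) (not simplifiable)
  at R: ((4+(a+7))*b) (not simplifiable)
  at RL: (4+(a+7)) (not simplifiable)
  at RLR: (a+7) (not simplifiable)
Result: no simplifiable subexpression found -> normal form.

Answer: yes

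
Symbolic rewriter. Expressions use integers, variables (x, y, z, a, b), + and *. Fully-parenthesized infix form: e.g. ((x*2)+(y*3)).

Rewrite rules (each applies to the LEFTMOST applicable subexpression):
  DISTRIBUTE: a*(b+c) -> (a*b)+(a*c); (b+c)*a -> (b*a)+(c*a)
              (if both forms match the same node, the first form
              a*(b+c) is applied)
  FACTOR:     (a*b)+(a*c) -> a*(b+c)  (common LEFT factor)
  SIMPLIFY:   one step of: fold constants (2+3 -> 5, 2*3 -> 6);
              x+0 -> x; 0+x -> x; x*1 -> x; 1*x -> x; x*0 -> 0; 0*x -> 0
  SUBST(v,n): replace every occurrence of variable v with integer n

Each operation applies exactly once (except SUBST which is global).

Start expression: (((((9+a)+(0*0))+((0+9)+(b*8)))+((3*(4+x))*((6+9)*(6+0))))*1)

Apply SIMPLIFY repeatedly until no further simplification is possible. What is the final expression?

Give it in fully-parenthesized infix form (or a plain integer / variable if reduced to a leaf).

Start: (((((9+a)+(0*0))+((0+9)+(b*8)))+((3*(4+x))*((6+9)*(6+0))))*1)
Step 1: at root: (((((9+a)+(0*0))+((0+9)+(b*8)))+((3*(4+x))*((6+9)*(6+0))))*1) -> ((((9+a)+(0*0))+((0+9)+(b*8)))+((3*(4+x))*((6+9)*(6+0)))); overall: (((((9+a)+(0*0))+((0+9)+(b*8)))+((3*(4+x))*((6+9)*(6+0))))*1) -> ((((9+a)+(0*0))+((0+9)+(b*8)))+((3*(4+x))*((6+9)*(6+0))))
Step 2: at LLR: (0*0) -> 0; overall: ((((9+a)+(0*0))+((0+9)+(b*8)))+((3*(4+x))*((6+9)*(6+0)))) -> ((((9+a)+0)+((0+9)+(b*8)))+((3*(4+x))*((6+9)*(6+0))))
Step 3: at LL: ((9+a)+0) -> (9+a); overall: ((((9+a)+0)+((0+9)+(b*8)))+((3*(4+x))*((6+9)*(6+0)))) -> (((9+a)+((0+9)+(b*8)))+((3*(4+x))*((6+9)*(6+0))))
Step 4: at LRL: (0+9) -> 9; overall: (((9+a)+((0+9)+(b*8)))+((3*(4+x))*((6+9)*(6+0)))) -> (((9+a)+(9+(b*8)))+((3*(4+x))*((6+9)*(6+0))))
Step 5: at RRL: (6+9) -> 15; overall: (((9+a)+(9+(b*8)))+((3*(4+x))*((6+9)*(6+0)))) -> (((9+a)+(9+(b*8)))+((3*(4+x))*(15*(6+0))))
Step 6: at RRR: (6+0) -> 6; overall: (((9+a)+(9+(b*8)))+((3*(4+x))*(15*(6+0)))) -> (((9+a)+(9+(b*8)))+((3*(4+x))*(15*6)))
Step 7: at RR: (15*6) -> 90; overall: (((9+a)+(9+(b*8)))+((3*(4+x))*(15*6))) -> (((9+a)+(9+(b*8)))+((3*(4+x))*90))
Fixed point: (((9+a)+(9+(b*8)))+((3*(4+x))*90))

Answer: (((9+a)+(9+(b*8)))+((3*(4+x))*90))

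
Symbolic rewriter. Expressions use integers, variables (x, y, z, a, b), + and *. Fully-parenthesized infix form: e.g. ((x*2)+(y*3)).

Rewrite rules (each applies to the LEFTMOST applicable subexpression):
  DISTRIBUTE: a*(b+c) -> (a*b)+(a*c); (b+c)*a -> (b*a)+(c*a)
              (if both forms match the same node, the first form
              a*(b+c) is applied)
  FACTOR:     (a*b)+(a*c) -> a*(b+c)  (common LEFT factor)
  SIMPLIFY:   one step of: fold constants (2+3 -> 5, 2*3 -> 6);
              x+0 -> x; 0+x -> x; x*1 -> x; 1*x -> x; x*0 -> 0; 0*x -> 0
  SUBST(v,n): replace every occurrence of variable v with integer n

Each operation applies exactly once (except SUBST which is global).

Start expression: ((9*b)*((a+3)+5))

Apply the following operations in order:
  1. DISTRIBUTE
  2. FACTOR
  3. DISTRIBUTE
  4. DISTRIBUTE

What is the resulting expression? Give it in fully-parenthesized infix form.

Answer: ((((9*b)*a)+((9*b)*3))+((9*b)*5))

Derivation:
Start: ((9*b)*((a+3)+5))
Apply DISTRIBUTE at root (target: ((9*b)*((a+3)+5))): ((9*b)*((a+3)+5)) -> (((9*b)*(a+3))+((9*b)*5))
Apply FACTOR at root (target: (((9*b)*(a+3))+((9*b)*5))): (((9*b)*(a+3))+((9*b)*5)) -> ((9*b)*((a+3)+5))
Apply DISTRIBUTE at root (target: ((9*b)*((a+3)+5))): ((9*b)*((a+3)+5)) -> (((9*b)*(a+3))+((9*b)*5))
Apply DISTRIBUTE at L (target: ((9*b)*(a+3))): (((9*b)*(a+3))+((9*b)*5)) -> ((((9*b)*a)+((9*b)*3))+((9*b)*5))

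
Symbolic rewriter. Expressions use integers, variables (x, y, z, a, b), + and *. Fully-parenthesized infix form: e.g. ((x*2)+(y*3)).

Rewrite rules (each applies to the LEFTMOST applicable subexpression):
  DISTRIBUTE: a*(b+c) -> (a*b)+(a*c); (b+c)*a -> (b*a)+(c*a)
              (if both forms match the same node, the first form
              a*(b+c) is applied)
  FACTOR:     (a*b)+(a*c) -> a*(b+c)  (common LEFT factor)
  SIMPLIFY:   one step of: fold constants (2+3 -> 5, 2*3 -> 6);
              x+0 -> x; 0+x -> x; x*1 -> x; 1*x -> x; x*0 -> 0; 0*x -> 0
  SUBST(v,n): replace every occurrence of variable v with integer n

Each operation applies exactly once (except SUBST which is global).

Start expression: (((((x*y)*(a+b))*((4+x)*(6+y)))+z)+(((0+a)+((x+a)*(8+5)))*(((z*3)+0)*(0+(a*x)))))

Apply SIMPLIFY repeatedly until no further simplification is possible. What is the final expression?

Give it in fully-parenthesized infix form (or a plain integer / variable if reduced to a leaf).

Start: (((((x*y)*(a+b))*((4+x)*(6+y)))+z)+(((0+a)+((x+a)*(8+5)))*(((z*3)+0)*(0+(a*x)))))
Step 1: at RLL: (0+a) -> a; overall: (((((x*y)*(a+b))*((4+x)*(6+y)))+z)+(((0+a)+((x+a)*(8+5)))*(((z*3)+0)*(0+(a*x))))) -> (((((x*y)*(a+b))*((4+x)*(6+y)))+z)+((a+((x+a)*(8+5)))*(((z*3)+0)*(0+(a*x)))))
Step 2: at RLRR: (8+5) -> 13; overall: (((((x*y)*(a+b))*((4+x)*(6+y)))+z)+((a+((x+a)*(8+5)))*(((z*3)+0)*(0+(a*x))))) -> (((((x*y)*(a+b))*((4+x)*(6+y)))+z)+((a+((x+a)*13))*(((z*3)+0)*(0+(a*x)))))
Step 3: at RRL: ((z*3)+0) -> (z*3); overall: (((((x*y)*(a+b))*((4+x)*(6+y)))+z)+((a+((x+a)*13))*(((z*3)+0)*(0+(a*x))))) -> (((((x*y)*(a+b))*((4+x)*(6+y)))+z)+((a+((x+a)*13))*((z*3)*(0+(a*x)))))
Step 4: at RRR: (0+(a*x)) -> (a*x); overall: (((((x*y)*(a+b))*((4+x)*(6+y)))+z)+((a+((x+a)*13))*((z*3)*(0+(a*x))))) -> (((((x*y)*(a+b))*((4+x)*(6+y)))+z)+((a+((x+a)*13))*((z*3)*(a*x))))
Fixed point: (((((x*y)*(a+b))*((4+x)*(6+y)))+z)+((a+((x+a)*13))*((z*3)*(a*x))))

Answer: (((((x*y)*(a+b))*((4+x)*(6+y)))+z)+((a+((x+a)*13))*((z*3)*(a*x))))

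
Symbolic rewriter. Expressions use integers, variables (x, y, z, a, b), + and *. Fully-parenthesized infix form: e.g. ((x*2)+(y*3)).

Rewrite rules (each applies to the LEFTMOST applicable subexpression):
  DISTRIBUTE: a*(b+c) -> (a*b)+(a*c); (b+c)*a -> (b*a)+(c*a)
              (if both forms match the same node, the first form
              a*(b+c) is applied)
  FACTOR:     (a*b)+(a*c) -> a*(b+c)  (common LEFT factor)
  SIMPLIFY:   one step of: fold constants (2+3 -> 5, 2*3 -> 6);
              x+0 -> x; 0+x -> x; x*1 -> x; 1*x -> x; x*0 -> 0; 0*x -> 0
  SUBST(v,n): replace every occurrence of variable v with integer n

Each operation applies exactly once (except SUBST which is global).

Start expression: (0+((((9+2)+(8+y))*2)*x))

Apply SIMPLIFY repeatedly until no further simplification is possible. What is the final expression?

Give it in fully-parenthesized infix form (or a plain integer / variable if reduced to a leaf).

Start: (0+((((9+2)+(8+y))*2)*x))
Step 1: at root: (0+((((9+2)+(8+y))*2)*x)) -> ((((9+2)+(8+y))*2)*x); overall: (0+((((9+2)+(8+y))*2)*x)) -> ((((9+2)+(8+y))*2)*x)
Step 2: at LLL: (9+2) -> 11; overall: ((((9+2)+(8+y))*2)*x) -> (((11+(8+y))*2)*x)
Fixed point: (((11+(8+y))*2)*x)

Answer: (((11+(8+y))*2)*x)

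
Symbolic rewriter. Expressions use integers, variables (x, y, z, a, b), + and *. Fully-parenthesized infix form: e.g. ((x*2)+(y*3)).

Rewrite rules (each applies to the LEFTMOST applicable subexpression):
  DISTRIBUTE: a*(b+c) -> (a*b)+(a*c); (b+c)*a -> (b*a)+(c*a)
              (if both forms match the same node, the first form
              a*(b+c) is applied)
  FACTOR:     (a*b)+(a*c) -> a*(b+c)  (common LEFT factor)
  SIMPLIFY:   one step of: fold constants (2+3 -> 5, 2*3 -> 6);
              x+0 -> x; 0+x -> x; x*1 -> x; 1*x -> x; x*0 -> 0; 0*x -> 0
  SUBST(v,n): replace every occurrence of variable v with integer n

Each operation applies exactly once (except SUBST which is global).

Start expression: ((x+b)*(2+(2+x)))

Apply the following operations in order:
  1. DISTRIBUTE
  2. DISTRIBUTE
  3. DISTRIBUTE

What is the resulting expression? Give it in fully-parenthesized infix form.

Answer: (((x*2)+(b*2))+(((x+b)*2)+((x+b)*x)))

Derivation:
Start: ((x+b)*(2+(2+x)))
Apply DISTRIBUTE at root (target: ((x+b)*(2+(2+x)))): ((x+b)*(2+(2+x))) -> (((x+b)*2)+((x+b)*(2+x)))
Apply DISTRIBUTE at L (target: ((x+b)*2)): (((x+b)*2)+((x+b)*(2+x))) -> (((x*2)+(b*2))+((x+b)*(2+x)))
Apply DISTRIBUTE at R (target: ((x+b)*(2+x))): (((x*2)+(b*2))+((x+b)*(2+x))) -> (((x*2)+(b*2))+(((x+b)*2)+((x+b)*x)))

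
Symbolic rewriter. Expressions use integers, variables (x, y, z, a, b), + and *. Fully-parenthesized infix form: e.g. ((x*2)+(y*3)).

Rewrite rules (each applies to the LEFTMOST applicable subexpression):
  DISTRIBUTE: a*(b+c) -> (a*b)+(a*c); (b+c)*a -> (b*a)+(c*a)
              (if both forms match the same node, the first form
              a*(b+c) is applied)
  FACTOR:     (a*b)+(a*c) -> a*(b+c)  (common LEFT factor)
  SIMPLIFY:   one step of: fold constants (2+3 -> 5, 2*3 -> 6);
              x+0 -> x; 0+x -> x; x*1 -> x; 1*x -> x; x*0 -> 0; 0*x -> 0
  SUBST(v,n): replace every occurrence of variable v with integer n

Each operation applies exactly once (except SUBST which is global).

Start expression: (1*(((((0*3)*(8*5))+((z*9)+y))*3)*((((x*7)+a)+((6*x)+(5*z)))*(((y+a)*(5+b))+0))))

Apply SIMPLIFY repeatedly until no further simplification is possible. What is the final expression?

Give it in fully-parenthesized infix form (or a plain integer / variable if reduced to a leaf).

Answer: ((((z*9)+y)*3)*((((x*7)+a)+((6*x)+(5*z)))*((y+a)*(5+b))))

Derivation:
Start: (1*(((((0*3)*(8*5))+((z*9)+y))*3)*((((x*7)+a)+((6*x)+(5*z)))*(((y+a)*(5+b))+0))))
Step 1: at root: (1*(((((0*3)*(8*5))+((z*9)+y))*3)*((((x*7)+a)+((6*x)+(5*z)))*(((y+a)*(5+b))+0)))) -> (((((0*3)*(8*5))+((z*9)+y))*3)*((((x*7)+a)+((6*x)+(5*z)))*(((y+a)*(5+b))+0))); overall: (1*(((((0*3)*(8*5))+((z*9)+y))*3)*((((x*7)+a)+((6*x)+(5*z)))*(((y+a)*(5+b))+0)))) -> (((((0*3)*(8*5))+((z*9)+y))*3)*((((x*7)+a)+((6*x)+(5*z)))*(((y+a)*(5+b))+0)))
Step 2: at LLLL: (0*3) -> 0; overall: (((((0*3)*(8*5))+((z*9)+y))*3)*((((x*7)+a)+((6*x)+(5*z)))*(((y+a)*(5+b))+0))) -> ((((0*(8*5))+((z*9)+y))*3)*((((x*7)+a)+((6*x)+(5*z)))*(((y+a)*(5+b))+0)))
Step 3: at LLL: (0*(8*5)) -> 0; overall: ((((0*(8*5))+((z*9)+y))*3)*((((x*7)+a)+((6*x)+(5*z)))*(((y+a)*(5+b))+0))) -> (((0+((z*9)+y))*3)*((((x*7)+a)+((6*x)+(5*z)))*(((y+a)*(5+b))+0)))
Step 4: at LL: (0+((z*9)+y)) -> ((z*9)+y); overall: (((0+((z*9)+y))*3)*((((x*7)+a)+((6*x)+(5*z)))*(((y+a)*(5+b))+0))) -> ((((z*9)+y)*3)*((((x*7)+a)+((6*x)+(5*z)))*(((y+a)*(5+b))+0)))
Step 5: at RR: (((y+a)*(5+b))+0) -> ((y+a)*(5+b)); overall: ((((z*9)+y)*3)*((((x*7)+a)+((6*x)+(5*z)))*(((y+a)*(5+b))+0))) -> ((((z*9)+y)*3)*((((x*7)+a)+((6*x)+(5*z)))*((y+a)*(5+b))))
Fixed point: ((((z*9)+y)*3)*((((x*7)+a)+((6*x)+(5*z)))*((y+a)*(5+b))))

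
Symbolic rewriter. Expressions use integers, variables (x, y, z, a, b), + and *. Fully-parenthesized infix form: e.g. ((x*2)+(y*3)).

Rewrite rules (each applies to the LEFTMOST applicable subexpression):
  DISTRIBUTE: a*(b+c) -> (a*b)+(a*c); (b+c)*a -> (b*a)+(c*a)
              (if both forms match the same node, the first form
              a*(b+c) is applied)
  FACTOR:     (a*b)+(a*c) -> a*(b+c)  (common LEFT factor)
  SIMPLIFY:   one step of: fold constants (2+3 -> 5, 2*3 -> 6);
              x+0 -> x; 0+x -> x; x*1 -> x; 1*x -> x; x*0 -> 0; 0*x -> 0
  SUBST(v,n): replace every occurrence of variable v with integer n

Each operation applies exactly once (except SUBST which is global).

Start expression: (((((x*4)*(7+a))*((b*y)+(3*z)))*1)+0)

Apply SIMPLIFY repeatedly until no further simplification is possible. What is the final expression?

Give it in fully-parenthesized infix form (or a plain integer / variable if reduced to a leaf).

Answer: (((x*4)*(7+a))*((b*y)+(3*z)))

Derivation:
Start: (((((x*4)*(7+a))*((b*y)+(3*z)))*1)+0)
Step 1: at root: (((((x*4)*(7+a))*((b*y)+(3*z)))*1)+0) -> ((((x*4)*(7+a))*((b*y)+(3*z)))*1); overall: (((((x*4)*(7+a))*((b*y)+(3*z)))*1)+0) -> ((((x*4)*(7+a))*((b*y)+(3*z)))*1)
Step 2: at root: ((((x*4)*(7+a))*((b*y)+(3*z)))*1) -> (((x*4)*(7+a))*((b*y)+(3*z))); overall: ((((x*4)*(7+a))*((b*y)+(3*z)))*1) -> (((x*4)*(7+a))*((b*y)+(3*z)))
Fixed point: (((x*4)*(7+a))*((b*y)+(3*z)))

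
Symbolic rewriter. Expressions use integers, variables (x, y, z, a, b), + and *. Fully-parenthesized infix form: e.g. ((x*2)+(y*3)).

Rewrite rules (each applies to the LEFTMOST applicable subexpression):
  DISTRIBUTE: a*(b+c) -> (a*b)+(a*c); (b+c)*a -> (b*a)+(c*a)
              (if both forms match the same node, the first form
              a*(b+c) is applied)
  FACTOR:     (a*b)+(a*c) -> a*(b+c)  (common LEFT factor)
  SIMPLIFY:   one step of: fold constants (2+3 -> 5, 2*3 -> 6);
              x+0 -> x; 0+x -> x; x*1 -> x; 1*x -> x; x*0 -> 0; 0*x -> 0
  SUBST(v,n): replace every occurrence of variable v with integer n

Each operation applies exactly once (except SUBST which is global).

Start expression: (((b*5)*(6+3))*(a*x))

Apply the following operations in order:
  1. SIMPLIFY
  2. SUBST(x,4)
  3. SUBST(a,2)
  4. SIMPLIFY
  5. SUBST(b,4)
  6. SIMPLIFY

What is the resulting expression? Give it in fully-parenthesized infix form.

Start: (((b*5)*(6+3))*(a*x))
Apply SIMPLIFY at LR (target: (6+3)): (((b*5)*(6+3))*(a*x)) -> (((b*5)*9)*(a*x))
Apply SUBST(x,4): (((b*5)*9)*(a*x)) -> (((b*5)*9)*(a*4))
Apply SUBST(a,2): (((b*5)*9)*(a*4)) -> (((b*5)*9)*(2*4))
Apply SIMPLIFY at R (target: (2*4)): (((b*5)*9)*(2*4)) -> (((b*5)*9)*8)
Apply SUBST(b,4): (((b*5)*9)*8) -> (((4*5)*9)*8)
Apply SIMPLIFY at LL (target: (4*5)): (((4*5)*9)*8) -> ((20*9)*8)

Answer: ((20*9)*8)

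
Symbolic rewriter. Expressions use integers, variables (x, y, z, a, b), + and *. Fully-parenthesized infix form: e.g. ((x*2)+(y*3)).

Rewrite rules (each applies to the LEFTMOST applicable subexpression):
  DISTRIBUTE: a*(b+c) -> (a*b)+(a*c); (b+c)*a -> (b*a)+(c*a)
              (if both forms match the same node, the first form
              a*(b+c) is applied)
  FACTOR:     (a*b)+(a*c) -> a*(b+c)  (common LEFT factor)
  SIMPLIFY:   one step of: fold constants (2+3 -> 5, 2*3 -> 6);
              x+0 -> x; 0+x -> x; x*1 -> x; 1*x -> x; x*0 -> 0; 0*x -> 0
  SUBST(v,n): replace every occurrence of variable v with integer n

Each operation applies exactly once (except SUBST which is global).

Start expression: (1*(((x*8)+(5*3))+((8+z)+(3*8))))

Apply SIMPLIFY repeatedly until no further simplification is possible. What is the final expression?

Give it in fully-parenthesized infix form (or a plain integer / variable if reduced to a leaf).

Start: (1*(((x*8)+(5*3))+((8+z)+(3*8))))
Step 1: at root: (1*(((x*8)+(5*3))+((8+z)+(3*8)))) -> (((x*8)+(5*3))+((8+z)+(3*8))); overall: (1*(((x*8)+(5*3))+((8+z)+(3*8)))) -> (((x*8)+(5*3))+((8+z)+(3*8)))
Step 2: at LR: (5*3) -> 15; overall: (((x*8)+(5*3))+((8+z)+(3*8))) -> (((x*8)+15)+((8+z)+(3*8)))
Step 3: at RR: (3*8) -> 24; overall: (((x*8)+15)+((8+z)+(3*8))) -> (((x*8)+15)+((8+z)+24))
Fixed point: (((x*8)+15)+((8+z)+24))

Answer: (((x*8)+15)+((8+z)+24))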